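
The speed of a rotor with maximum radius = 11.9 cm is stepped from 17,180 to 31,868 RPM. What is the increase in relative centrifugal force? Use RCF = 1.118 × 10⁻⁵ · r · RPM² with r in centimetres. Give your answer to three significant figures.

95800 x g

RCF₁ = 1.118 × 10⁻⁵ × 11.9 × (17180)² = 1.118 × 10⁻⁵ × 11.9 × 295,152,400 ≈ 39,267.7 × g
RCF₂ = 1.118 × 10⁻⁵ × 11.9 × (31868)² = 1.118 × 10⁻⁵ × 11.9 × 1,015,569,424 ≈ 135,113.4 × g
Increase = 135,113.4 − 39,267.7 = 95,845.7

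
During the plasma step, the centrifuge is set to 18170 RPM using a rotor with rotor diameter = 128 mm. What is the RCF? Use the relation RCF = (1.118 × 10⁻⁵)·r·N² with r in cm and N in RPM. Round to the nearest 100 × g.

≈ 23600 ×g

r = 128 mm / 2 = 64 mm = 6.4 cm
RCF = 1.118 × 10⁻⁵ × r × N²
RCF = 1.118 × 10⁻⁵ × 6.4 × (18170)² = 1.118 × 10⁻⁵ × 6.4 × 330,148,900 ≈ 23,622.8 × g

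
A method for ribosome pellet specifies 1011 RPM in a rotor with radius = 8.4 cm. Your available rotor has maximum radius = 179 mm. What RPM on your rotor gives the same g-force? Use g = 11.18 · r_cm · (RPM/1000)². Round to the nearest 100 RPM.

RCF = 11.18 × r × (N/1000)²
RCF_original = 11.18 × 8.4 × (1.011)² = 11.18 × 8.4 × 1.022121 ≈ 96 × g
Your rotor: r = 179 mm = 17.9 cm
96 = 11.18 × 17.9 × (N/1000)²
(N/1000)² = 96 / 200.122 = 0.4797074
N = 1000 × √0.4797074 ≈ 692.6

700 RPM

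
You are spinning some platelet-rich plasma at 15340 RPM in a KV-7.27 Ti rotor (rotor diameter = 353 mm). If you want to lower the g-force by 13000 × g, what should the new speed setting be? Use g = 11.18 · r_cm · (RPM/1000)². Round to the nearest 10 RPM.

≈ 13020 RPM

r = 353 mm / 2 = 176.5 mm = 17.65 cm
Current RCF = 11.18 × 17.65 × (15.34)² = 11.18 × 17.65 × 235.3156 ≈ 46,434.1 × g
Target RCF = 46,434.1 − 13,000 = 33,434.1 × g
(N/1000)² = 33,434.1 / 197.327 = 169.435
N = 1000 × √169.435 ≈ 13,016.7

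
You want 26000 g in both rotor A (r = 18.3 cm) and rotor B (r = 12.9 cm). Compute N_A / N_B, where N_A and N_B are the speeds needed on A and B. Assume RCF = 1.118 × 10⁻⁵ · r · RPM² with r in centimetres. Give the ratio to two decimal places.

At fixed RCF, N ∝ 1/√r, so N_A/N_B = √(r_B/r_A) = √(12.9/18.3) = √0.704918 = 0.8396.

0.84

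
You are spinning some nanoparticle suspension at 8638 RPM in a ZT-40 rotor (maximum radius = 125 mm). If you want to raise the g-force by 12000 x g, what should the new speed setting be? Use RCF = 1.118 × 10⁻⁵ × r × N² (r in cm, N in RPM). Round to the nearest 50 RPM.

r = 125 mm = 12.5 cm
Current RCF = 1.118 × 10⁻⁵ × 12.5 × (8638)² = 1.118 × 10⁻⁵ × 12.5 × 74,615,044 ≈ 10,427.5 × g
Target RCF = 10,427.5 + 12,000 = 22,427.5 × g
N² = 22,427.5 / (13.975 × 10⁻⁵) = 160,483,005
N ≈ √160,483,005 ≈ 12,668.2

N₂ ≈ 12650 RPM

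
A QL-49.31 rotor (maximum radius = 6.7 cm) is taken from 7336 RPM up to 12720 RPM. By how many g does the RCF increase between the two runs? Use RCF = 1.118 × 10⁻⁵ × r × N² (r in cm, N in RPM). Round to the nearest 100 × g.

RCF₁ = 1.118 × 10⁻⁵ × 6.7 × (7336)² = 1.118 × 10⁻⁵ × 6.7 × 53,816,896 ≈ 4,031.2 × g
RCF₂ = 1.118 × 10⁻⁵ × 6.7 × (12720)² = 1.118 × 10⁻⁵ × 6.7 × 161,798,400 ≈ 12,119.7 × g
Increase = 12,119.7 − 4,031.2 = 8,088.5

8100 g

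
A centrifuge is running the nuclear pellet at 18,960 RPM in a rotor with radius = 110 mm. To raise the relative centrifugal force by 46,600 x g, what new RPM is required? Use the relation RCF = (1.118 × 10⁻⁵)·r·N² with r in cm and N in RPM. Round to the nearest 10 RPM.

≈ 27170 RPM

r = 110 mm = 11.0 cm
Current RCF = 1.118 × 10⁻⁵ × 11 × (18960)² = 1.118 × 10⁻⁵ × 11 × 359,481,600 ≈ 44,209 × g
Target RCF = 44,209 + 46,600 = 90,809 × g
N² = 90,809 / (12.298 × 10⁻⁵) = 738,404,619
N ≈ √738,404,619 ≈ 27,173.6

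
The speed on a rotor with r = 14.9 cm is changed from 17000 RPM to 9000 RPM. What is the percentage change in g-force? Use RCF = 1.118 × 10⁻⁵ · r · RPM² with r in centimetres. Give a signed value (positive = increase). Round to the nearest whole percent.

RCF ∝ N², so the ratio is (9000/17000)² = (0.529412)² = 0.2803.
Change = 0.2803 − 1 = -0.7197 → -72.0%.

-72%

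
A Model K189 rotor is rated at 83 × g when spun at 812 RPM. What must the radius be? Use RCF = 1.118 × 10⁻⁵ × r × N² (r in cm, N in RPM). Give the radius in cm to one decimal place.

83 = 1.118 × 10⁻⁵ × r × (812)²
r = 83 / (1.118 × 10⁻⁵ × 659,344) = 83 / 7.371466 ≈ 11.260 cm

r ≈ 11.3 cm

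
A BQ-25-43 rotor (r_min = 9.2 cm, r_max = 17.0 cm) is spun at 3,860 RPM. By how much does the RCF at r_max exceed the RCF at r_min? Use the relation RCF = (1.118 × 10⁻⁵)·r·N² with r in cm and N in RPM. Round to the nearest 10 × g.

RCF_max = 1.118 × 10⁻⁵ × 17 × (3860)² = 1.118 × 10⁻⁵ × 17 × 14,899,600 ≈ 2,831.8 × g
RCF_min = 1.118 × 10⁻⁵ × 9.2 × (3860)² = 1.118 × 10⁻⁵ × 9.2 × 14,899,600 ≈ 1,532.5 × g
ΔRCF = 2,831.8 − 1,532.5 = 1,299.3

1300 g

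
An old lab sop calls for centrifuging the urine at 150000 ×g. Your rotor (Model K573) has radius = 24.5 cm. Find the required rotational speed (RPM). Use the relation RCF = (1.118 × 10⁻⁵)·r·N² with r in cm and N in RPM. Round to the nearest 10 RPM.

150,000 = 1.118 × 10⁻⁵ × 24.5 × N²
N² = 150,000 / (27.391 × 10⁻⁵) = 547,625,132
N ≈ √547,625,132 ≈ 23,401.4

≈ 23400 RPM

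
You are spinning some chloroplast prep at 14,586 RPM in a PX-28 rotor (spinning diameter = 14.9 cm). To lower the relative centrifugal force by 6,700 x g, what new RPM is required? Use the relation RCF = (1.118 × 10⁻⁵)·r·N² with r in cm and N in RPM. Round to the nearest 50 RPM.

≈ 11500 RPM

r = 14.9 / 2 = 7.45 cm
Current RCF = 1.118 × 10⁻⁵ × 7.45 × (14586)² = 1.118 × 10⁻⁵ × 7.45 × 212,751,396 ≈ 17,720.3 × g
Target RCF = 17,720.3 − 6,700 = 11,020.3 × g
N² = 11,020.3 / (8.3291 × 10⁻⁵) = 132,310,814
N ≈ √132,310,814 ≈ 11,502.6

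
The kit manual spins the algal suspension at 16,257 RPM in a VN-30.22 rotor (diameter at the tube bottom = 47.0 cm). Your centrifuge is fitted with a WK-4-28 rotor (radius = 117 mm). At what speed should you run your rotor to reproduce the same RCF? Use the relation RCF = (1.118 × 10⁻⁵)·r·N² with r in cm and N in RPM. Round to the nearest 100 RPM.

Original rotor: r = 47.0 / 2 = 23.5 cm
RCF_original = 1.118 × 10⁻⁵ × 23.5 × (16257)² = 1.118 × 10⁻⁵ × 23.5 × 264,290,049 ≈ 69,436.9 × g
Your rotor: r = 117 mm = 11.7 cm
69,436.9 = 1.118 × 10⁻⁵ × 11.7 × N²
N² = 69,436.9 / (13.0806 × 10⁻⁵) = 530,838,799
N ≈ √530,838,799 ≈ 23,039.9

23000 RPM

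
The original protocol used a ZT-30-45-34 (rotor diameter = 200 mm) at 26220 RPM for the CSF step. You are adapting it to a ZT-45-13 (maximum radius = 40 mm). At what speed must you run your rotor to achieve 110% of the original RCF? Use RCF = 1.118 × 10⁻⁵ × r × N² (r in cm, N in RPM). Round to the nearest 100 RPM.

Original rotor: r = 200 mm / 2 = 100 mm = 10 cm
RCF_original = 1.118 × 10⁻⁵ × 10 × (26220)² = 1.118 × 10⁻⁵ × 10 × 687,488,400 ≈ 76,861.2 × g
Target RCF = 1.1 × 76,861.2 ≈ 84,547.3 × g
Your rotor: r = 40 mm = 4.0 cm
84,547.3 = 1.118 × 10⁻⁵ × 4 × N²
N² = 84,547.3 / (4.472 × 10⁻⁵) = 1,890,592,576
N ≈ √1,890,592,576 ≈ 43,480.9

43500 RPM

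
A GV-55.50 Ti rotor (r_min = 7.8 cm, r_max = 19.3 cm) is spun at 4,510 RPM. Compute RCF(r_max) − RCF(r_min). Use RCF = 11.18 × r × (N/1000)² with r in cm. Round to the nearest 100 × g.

RCF_max = 11.18 × 19.3 × (4.51)² = 11.18 × 19.3 × 20.3401 ≈ 4,388.9 × g
RCF_min = 11.18 × 7.8 × (4.51)² = 11.18 × 7.8 × 20.3401 ≈ 1,773.7 × g
ΔRCF = 4,388.9 − 1,773.7 = 2,615.2

ΔRCF ≈ 2600 ×g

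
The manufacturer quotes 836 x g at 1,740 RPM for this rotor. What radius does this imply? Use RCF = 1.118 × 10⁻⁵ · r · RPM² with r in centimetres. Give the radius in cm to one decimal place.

≈ 24.7 cm

RCF = 1.118 × 10⁻⁵ × r × N²
836 = 1.118 × 10⁻⁵ × r × (1740)²
r = 836 / (1.118 × 10⁻⁵ × 3,027,600) = 836 / 33.84857 ≈ 24.698 cm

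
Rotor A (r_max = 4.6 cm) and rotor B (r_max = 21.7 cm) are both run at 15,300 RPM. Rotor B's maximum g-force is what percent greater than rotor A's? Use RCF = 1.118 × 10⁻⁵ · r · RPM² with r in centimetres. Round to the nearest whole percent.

At equal RPM, RCF scales linearly with r: ratio = 21.7 / 4.6 = 4.7174.
So rotor B delivers 371.7% more g-force.

372%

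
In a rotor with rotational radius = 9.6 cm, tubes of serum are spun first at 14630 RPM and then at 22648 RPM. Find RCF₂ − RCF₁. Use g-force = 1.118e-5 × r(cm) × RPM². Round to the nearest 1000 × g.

32000 × g

RCF₁ = 1.118 × 10⁻⁵ × 9.6 × (14630)² = 1.118 × 10⁻⁵ × 9.6 × 214,036,900 ≈ 22,972.2 × g
RCF₂ = 1.118 × 10⁻⁵ × 9.6 × (22648)² = 1.118 × 10⁻⁵ × 9.6 × 512,931,904 ≈ 55,052 × g
Increase = 55,052 − 22,972.2 = 32,079.8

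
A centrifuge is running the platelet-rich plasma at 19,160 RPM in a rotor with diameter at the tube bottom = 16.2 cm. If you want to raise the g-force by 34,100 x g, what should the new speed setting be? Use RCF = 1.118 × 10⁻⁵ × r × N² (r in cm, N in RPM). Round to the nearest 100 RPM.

r = 16.2 / 2 = 8.1 cm
Current RCF = 1.118 × 10⁻⁵ × 8.1 × (19160)² = 1.118 × 10⁻⁵ × 8.1 × 367,105,600 ≈ 33,244.3 × g
Target RCF = 33,244.3 + 34,100 = 67,344.3 × g
N² = 67,344.3 / (9.0558 × 10⁻⁵) = 743,659,312
N ≈ √743,659,312 ≈ 27,270.1

N₂ ≈ 27300 RPM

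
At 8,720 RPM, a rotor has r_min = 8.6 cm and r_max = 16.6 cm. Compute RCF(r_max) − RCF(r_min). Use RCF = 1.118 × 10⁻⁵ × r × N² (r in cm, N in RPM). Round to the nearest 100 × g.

ΔRCF ≈ 6800 × g

ΔRCF = 1.118 × 10⁻⁵ × (r_max − r_min) × N² = 1.118 × 10⁻⁵ × 8.0 × 76,038,400 ≈ 6,800.9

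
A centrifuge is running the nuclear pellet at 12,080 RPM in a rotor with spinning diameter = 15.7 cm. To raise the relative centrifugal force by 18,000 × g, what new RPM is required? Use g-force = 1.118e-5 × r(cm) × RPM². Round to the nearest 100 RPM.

r = 15.7 / 2 = 7.85 cm
Current RCF = 1.118 × 10⁻⁵ × 7.85 × (12080)² = 1.118 × 10⁻⁵ × 7.85 × 145,926,400 ≈ 12,806.9 × g
Target RCF = 12,806.9 + 18,000 = 30,806.9 × g
N² = 30,806.9 / (8.7763 × 10⁻⁵) = 351,023,780
N ≈ √351,023,780 ≈ 18,735.6

18700 RPM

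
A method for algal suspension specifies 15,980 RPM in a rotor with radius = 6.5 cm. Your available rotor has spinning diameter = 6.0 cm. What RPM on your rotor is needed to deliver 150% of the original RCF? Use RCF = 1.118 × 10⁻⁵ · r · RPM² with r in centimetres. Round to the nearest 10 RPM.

28810 RPM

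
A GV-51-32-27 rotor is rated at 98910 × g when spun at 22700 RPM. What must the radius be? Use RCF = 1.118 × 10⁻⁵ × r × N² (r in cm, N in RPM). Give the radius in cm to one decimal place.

≈ 17.2 cm

RCF = 1.118 × 10⁻⁵ × r × N²
98910 = 1.118 × 10⁻⁵ × r × (22700)²
r = 98910 / (1.118 × 10⁻⁵ × 515,290,000) = 98910 / 5760.942 ≈ 17.169 cm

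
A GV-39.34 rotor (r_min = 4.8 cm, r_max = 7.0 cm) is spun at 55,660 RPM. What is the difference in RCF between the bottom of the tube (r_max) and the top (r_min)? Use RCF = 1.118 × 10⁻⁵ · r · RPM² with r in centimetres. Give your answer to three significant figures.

76200 × g

ΔRCF = 1.118 × 10⁻⁵ × (r_max − r_min) × N² = 1.118 × 10⁻⁵ × 2.2 × 3,098,035,600 ≈ 76,199.3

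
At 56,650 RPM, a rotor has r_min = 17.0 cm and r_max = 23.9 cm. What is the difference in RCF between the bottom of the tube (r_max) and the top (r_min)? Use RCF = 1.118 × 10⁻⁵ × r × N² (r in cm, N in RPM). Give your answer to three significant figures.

ΔRCF ≈ 248000 x g

RCF_max = 1.118 × 10⁻⁵ × 23.9 × (56650)² = 1.118 × 10⁻⁵ × 23.9 × 3,209,222,500 ≈ 857,510.7 × g
RCF_min = 1.118 × 10⁻⁵ × 17 × (56650)² = 1.118 × 10⁻⁵ × 17 × 3,209,222,500 ≈ 609,944.8 × g
ΔRCF = 857,510.7 − 609,944.8 = 247,565.9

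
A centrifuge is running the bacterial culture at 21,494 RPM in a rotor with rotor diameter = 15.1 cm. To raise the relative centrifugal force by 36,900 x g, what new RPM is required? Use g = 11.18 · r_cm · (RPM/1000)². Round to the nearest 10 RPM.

r = 15.1 / 2 = 7.55 cm
Current RCF = 11.18 × 7.55 × (21.494)² = 11.18 × 7.55 × 461.992036 ≈ 38,996.3 × g
Target RCF = 38,996.3 + 36,900 = 75,896.3 × g
(N/1000)² = 75,896.3 / 84.409 = 899.1494
N = 1000 × √899.1494 ≈ 29,985.8

29990 RPM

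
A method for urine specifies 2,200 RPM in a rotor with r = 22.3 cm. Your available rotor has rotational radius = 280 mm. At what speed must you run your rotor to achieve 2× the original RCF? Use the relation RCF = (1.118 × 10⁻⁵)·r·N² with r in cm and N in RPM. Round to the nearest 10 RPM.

RCF = 1.118 × 10⁻⁵ × r × N²
RCF_original = 1.118 × 10⁻⁵ × 22.3 × (2200)² = 1.118 × 10⁻⁵ × 22.3 × 4,840,000 ≈ 1,206.7 × g
Target RCF = 2 × 1,206.7 ≈ 2,413.4 × g
Your rotor: r = 280 mm = 28.0 cm
2,413.4 = 1.118 × 10⁻⁵ × 28 × N²
N² = 2,413.4 / (31.304 × 10⁻⁵) = 7,709,558
N ≈ √7,709,558 ≈ 2,776.6

2780 RPM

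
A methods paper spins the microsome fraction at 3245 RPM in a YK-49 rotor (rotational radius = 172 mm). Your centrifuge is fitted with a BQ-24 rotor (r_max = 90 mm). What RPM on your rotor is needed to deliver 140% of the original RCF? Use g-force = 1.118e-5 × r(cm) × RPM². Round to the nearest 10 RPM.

Original rotor: r = 172 mm = 17.2 cm
RCF_original = 1.118 × 10⁻⁵ × 17.2 × (3245)² = 1.118 × 10⁻⁵ × 17.2 × 10,530,025 ≈ 2,024.9 × g
Target RCF = 1.4 × 2,024.9 ≈ 2,834.9 × g
Your rotor: r = 90 mm = 9.0 cm
2,834.9 = 1.118 × 10⁻⁵ × 9 × N²
N² = 2,834.9 / (10.062 × 10⁻⁵) = 28,174,319
N ≈ √28,174,319 ≈ 5,307.9

5310 RPM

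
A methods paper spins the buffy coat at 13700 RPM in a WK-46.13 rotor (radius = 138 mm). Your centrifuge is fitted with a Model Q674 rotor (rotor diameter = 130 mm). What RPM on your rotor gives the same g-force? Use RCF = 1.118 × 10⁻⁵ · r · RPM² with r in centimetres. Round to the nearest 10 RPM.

≈ 19960 RPM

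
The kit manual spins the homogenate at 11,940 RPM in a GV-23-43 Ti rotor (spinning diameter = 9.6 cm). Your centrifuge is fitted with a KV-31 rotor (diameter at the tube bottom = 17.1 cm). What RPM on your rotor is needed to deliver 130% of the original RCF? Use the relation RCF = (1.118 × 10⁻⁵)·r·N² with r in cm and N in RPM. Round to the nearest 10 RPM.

≈ 10200 RPM

Original rotor: r = 9.6 / 2 = 4.8 cm
RCF = 1.118 × 10⁻⁵ × r × N²
RCF_original = 1.118 × 10⁻⁵ × 4.8 × (11940)² = 1.118 × 10⁻⁵ × 4.8 × 142,563,600 ≈ 7,650.5 × g
Target RCF = 1.3 × 7,650.5 ≈ 9,945.6 × g
Your rotor: r = 17.1 / 2 = 8.55 cm
9,945.6 = 1.118 × 10⁻⁵ × 8.55 × N²
N² = 9,945.6 / (9.5589 × 10⁻⁵) = 104,045,445
N ≈ √104,045,445 ≈ 10,200.3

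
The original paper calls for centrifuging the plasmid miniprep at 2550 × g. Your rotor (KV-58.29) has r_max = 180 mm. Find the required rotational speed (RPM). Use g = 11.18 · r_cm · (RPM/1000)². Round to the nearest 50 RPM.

3550 RPM

r = 180 mm = 18.0 cm
RCF = 11.18 × r × (N/1000)²
2,550 = 11.18 × 18 × (N/1000)²
(N/1000)² = 2,550 / 201.24 = 12.67144
N = 1000 × √12.67144 ≈ 3,559.7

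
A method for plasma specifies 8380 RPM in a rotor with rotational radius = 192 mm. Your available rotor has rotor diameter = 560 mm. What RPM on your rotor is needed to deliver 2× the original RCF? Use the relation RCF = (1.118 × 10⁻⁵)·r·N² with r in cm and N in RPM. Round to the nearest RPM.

9814 RPM

Original rotor: r = 192 mm = 19.2 cm
RCF_original = 1.118 × 10⁻⁵ × 19.2 × (8380)² = 1.118 × 10⁻⁵ × 19.2 × 70,224,400 ≈ 15,074.1 × g
Target RCF = 2 × 15,074.1 ≈ 30,148.2 × g
Your rotor: r = 560 mm / 2 = 280 mm = 28 cm
30,148.2 = 1.118 × 10⁻⁵ × 28 × N²
N² = 30,148.2 / (31.304 × 10⁻⁵) = 96,307,820
N ≈ √96,307,820 ≈ 9,813.7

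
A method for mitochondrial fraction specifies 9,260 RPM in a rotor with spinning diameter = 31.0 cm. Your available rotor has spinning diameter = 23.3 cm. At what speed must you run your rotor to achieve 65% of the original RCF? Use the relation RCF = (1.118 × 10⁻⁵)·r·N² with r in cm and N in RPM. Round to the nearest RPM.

Original rotor: r = 31.0 / 2 = 15.5 cm
RCF = 1.118 × 10⁻⁵ × r × N²
RCF_original = 1.118 × 10⁻⁵ × 15.5 × (9260)² = 1.118 × 10⁻⁵ × 15.5 × 85,747,600 ≈ 14,859.2 × g
Target RCF = 0.65 × 14,859.2 ≈ 9,658.5 × g
Your rotor: r = 23.3 / 2 = 11.65 cm
9,658.5 = 1.118 × 10⁻⁵ × 11.65 × N²
N² = 9,658.5 / (13.0247 × 10⁻⁵) = 74,155,259
N ≈ √74,155,259 ≈ 8,611.3

≈ 8611 RPM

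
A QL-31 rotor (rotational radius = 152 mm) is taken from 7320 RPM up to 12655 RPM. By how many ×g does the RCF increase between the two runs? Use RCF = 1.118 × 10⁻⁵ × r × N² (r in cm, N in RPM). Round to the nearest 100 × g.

≈ 18100 ×g

r = 152 mm = 15.2 cm
RCF₁ = 1.118 × 10⁻⁵ × 15.2 × (7320)² = 1.118 × 10⁻⁵ × 15.2 × 53,582,400 ≈ 9,105.6 × g
RCF₂ = 1.118 × 10⁻⁵ × 15.2 × (12655)² = 1.118 × 10⁻⁵ × 15.2 × 160,149,025 ≈ 27,215.1 × g
Increase = 27,215.1 − 9,105.6 = 18,109.5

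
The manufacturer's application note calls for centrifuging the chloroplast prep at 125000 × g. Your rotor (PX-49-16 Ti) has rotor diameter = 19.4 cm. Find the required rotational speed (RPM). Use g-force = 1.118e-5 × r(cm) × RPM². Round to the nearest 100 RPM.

r = 19.4 / 2 = 9.7 cm
RCF = 1.118 × 10⁻⁵ × r × N²
125,000 = 1.118 × 10⁻⁵ × 9.7 × N²
N² = 125,000 / (10.8446 × 10⁻⁵) = 1,152,647,401
N ≈ √1,152,647,401 ≈ 33,950.7

≈ 34000 RPM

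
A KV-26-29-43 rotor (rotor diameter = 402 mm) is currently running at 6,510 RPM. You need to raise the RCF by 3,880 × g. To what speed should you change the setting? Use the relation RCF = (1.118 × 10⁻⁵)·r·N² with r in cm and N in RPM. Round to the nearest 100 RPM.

N₂ ≈ 7700 RPM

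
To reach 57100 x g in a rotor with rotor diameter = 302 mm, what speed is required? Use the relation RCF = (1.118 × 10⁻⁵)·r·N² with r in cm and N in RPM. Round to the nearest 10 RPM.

r = 302 mm / 2 = 151 mm = 15.1 cm
57,100 = 1.118 × 10⁻⁵ × 15.1 × N²
N² = 57,100 / (16.8818 × 10⁻⁵) = 338,234,075
N ≈ √338,234,075 ≈ 18,391.1

18390 RPM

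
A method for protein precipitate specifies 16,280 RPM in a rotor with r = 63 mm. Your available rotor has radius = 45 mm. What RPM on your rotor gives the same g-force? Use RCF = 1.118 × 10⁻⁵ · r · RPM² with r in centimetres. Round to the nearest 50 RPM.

Original rotor: r = 63 mm = 6.3 cm
RCF_original = 1.118 × 10⁻⁵ × 6.3 × (16280)² = 1.118 × 10⁻⁵ × 6.3 × 265,038,400 ≈ 18,667.7 × g
Your rotor: r = 45 mm = 4.5 cm
18,667.7 = 1.118 × 10⁻⁵ × 4.5 × N²
N² = 18,667.7 / (5.031 × 10⁻⁵) = 371,053,468
N ≈ √371,053,468 ≈ 19,262.7

≈ 19250 RPM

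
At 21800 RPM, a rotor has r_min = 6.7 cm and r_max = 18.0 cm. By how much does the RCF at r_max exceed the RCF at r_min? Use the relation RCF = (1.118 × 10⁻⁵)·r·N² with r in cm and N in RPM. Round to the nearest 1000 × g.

ΔRCF ≈ 60000 × g

ΔRCF = 1.118 × 10⁻⁵ × (r_max − r_min) × N² = 1.118 × 10⁻⁵ × 11.3 × 475,240,000 ≈ 60,039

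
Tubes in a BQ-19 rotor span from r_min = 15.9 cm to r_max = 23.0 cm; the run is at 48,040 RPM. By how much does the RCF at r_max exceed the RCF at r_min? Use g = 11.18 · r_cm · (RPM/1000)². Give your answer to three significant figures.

RCF_max = 11.18 × 23 × (48.04)² = 11.18 × 23 × 2,307.8416 ≈ 593,438.4 × g
RCF_min = 11.18 × 15.9 × (48.04)² = 11.18 × 15.9 × 2,307.8416 ≈ 410,246.5 × g
ΔRCF = 593,438.4 − 410,246.5 = 183,191.9

≈ 183000 x g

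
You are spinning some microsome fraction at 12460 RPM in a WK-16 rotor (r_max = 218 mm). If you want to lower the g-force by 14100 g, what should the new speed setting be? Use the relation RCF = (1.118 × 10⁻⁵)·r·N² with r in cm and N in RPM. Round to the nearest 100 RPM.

9900 RPM

r = 218 mm = 21.8 cm
Current RCF = 1.118 × 10⁻⁵ × 21.8 × (12460)² = 1.118 × 10⁻⁵ × 21.8 × 155,251,600 ≈ 37,838.5 × g
Target RCF = 37,838.5 − 14,100 = 23,738.5 × g
N² = 23,738.5 / (24.3724 × 10⁻⁵) = 97,399,107
N ≈ √97,399,107 ≈ 9,869.1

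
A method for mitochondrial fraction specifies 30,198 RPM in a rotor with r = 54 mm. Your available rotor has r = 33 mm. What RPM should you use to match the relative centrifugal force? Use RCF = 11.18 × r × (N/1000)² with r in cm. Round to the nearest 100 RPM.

≈ 38600 RPM

Original rotor: r = 54 mm = 5.4 cm
RCF_original = 11.18 × 5.4 × (30.198)² = 11.18 × 5.4 × 911.919204 ≈ 55,054.4 × g
Your rotor: r = 33 mm = 3.3 cm
55,054.4 = 11.18 × 3.3 × (N/1000)²
(N/1000)² = 55,054.4 / 36.894 = 1492.232
N = 1000 × √1492.232 ≈ 38,629.4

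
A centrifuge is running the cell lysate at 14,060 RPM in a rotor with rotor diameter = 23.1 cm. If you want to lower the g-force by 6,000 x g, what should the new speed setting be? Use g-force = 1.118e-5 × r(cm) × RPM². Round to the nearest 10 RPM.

12300 RPM

r = 23.1 / 2 = 11.55 cm
Current RCF = 1.118 × 10⁻⁵ × 11.55 × (14060)² = 1.118 × 10⁻⁵ × 11.55 × 197,683,600 ≈ 25,526.7 × g
Target RCF = 25,526.7 − 6,000 = 19,526.7 × g
N² = 19,526.7 / (12.9129 × 10⁻⁵) = 151,218,549
N ≈ √151,218,549 ≈ 12,297.1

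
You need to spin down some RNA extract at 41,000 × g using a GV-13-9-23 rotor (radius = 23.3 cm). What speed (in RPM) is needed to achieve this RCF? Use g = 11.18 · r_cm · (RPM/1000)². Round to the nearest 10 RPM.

41,000 = 11.18 × 23.3 × (N/1000)²
(N/1000)² = 41,000 / 260.494 = 157.3933
N = 1000 × √157.3933 ≈ 12,545.6

≈ 12550 RPM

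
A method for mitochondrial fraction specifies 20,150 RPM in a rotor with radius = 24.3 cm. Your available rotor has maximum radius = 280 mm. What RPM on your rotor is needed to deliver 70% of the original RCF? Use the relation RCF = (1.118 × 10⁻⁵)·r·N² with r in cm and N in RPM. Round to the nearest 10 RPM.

≈ 15710 RPM

RCF = 1.118 × 10⁻⁵ × r × N²
RCF_original = 1.118 × 10⁻⁵ × 24.3 × (20150)² = 1.118 × 10⁻⁵ × 24.3 × 406,022,500 ≈ 110,305.8 × g
Target RCF = 0.7 × 110,305.8 ≈ 77,214.1 × g
Your rotor: r = 280 mm = 28.0 cm
77,214.1 = 1.118 × 10⁻⁵ × 28 × N²
N² = 77,214.1 / (31.304 × 10⁻⁵) = 246,658,893
N ≈ √246,658,893 ≈ 15,705.4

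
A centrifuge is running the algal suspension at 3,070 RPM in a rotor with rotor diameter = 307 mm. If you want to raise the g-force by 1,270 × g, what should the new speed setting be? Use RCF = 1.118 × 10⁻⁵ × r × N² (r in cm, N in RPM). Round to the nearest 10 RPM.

N₂ ≈ 4100 RPM

r = 307 mm / 2 = 153.5 mm = 15.35 cm
Current RCF = 1.118 × 10⁻⁵ × 15.35 × (3070)² = 1.118 × 10⁻⁵ × 15.35 × 9,424,900 ≈ 1,617.4 × g
Target RCF = 1,617.4 + 1,270 = 2,887.4 × g
N² = 2,887.4 / (17.1613 × 10⁻⁵) = 16,825,066
N ≈ √16,825,066 ≈ 4,101.8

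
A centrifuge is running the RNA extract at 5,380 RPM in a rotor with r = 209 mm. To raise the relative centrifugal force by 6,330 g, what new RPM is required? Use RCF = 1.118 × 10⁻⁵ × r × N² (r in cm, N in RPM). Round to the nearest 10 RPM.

N₂ ≈ 7490 RPM

r = 209 mm = 20.9 cm
Current RCF = 1.118 × 10⁻⁵ × 20.9 × (5380)² = 1.118 × 10⁻⁵ × 20.9 × 28,944,400 ≈ 6,763.2 × g
Target RCF = 6,763.2 + 6,330 = 13,093.2 × g
N² = 13,093.2 / (23.3662 × 10⁻⁵) = 56,034,785
N ≈ √56,034,785 ≈ 7,485.6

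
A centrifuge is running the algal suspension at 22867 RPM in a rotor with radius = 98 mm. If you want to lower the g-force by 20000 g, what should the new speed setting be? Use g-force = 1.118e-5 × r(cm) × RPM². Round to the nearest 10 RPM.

18450 RPM

r = 98 mm = 9.8 cm
Current RCF = 1.118 × 10⁻⁵ × 9.8 × (22867)² = 1.118 × 10⁻⁵ × 9.8 × 522,899,689 ≈ 57,291 × g
Target RCF = 57,291 − 20,000 = 37,291 × g
N² = 37,291 / (10.9564 × 10⁻⁵) = 340,358,147
N ≈ √340,358,147 ≈ 18,448.8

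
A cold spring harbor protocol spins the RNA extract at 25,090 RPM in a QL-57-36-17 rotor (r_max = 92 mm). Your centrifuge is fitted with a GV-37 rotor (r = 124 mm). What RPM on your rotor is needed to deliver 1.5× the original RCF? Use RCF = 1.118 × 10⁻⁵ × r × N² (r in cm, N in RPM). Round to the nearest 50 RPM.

Original rotor: r = 92 mm = 9.2 cm
RCF = 1.118 × 10⁻⁵ × r × N²
RCF_original = 1.118 × 10⁻⁵ × 9.2 × (25090)² = 1.118 × 10⁻⁵ × 9.2 × 629,508,100 ≈ 64,748.7 × g
Target RCF = 1.5 × 64,748.7 ≈ 97,123 × g
Your rotor: r = 124 mm = 12.4 cm
97,123 = 1.118 × 10⁻⁵ × 12.4 × N²
N² = 97,123 / (13.8632 × 10⁻⁵) = 700,581,395
N ≈ √700,581,395 ≈ 26,468.5

26450 RPM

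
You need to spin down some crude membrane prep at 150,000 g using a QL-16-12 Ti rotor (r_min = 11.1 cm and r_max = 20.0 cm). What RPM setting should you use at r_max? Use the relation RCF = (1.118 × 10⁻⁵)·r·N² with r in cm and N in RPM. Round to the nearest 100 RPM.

Use r_max = 20.0 cm.
150,000 = 1.118 × 10⁻⁵ × 20 × N²
N² = 150,000 / (22.36 × 10⁻⁵) = 670,840,787
N ≈ √670,840,787 ≈ 25,900.6

25900 RPM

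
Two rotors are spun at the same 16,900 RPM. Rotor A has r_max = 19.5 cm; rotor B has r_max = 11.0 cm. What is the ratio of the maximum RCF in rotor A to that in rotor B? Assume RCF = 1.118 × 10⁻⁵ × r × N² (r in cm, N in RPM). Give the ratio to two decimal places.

At fixed N, RCF ∝ r, so RCF_A/RCF_B = r_A/r_B = 19.5 / 11.0 = 1.7727.

1.77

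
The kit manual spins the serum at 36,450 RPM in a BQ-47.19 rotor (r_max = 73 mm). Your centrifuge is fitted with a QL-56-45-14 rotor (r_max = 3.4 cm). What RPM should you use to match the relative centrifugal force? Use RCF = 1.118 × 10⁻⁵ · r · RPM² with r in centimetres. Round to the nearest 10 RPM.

≈ 53410 RPM

Original rotor: r = 73 mm = 7.3 cm
RCF = 1.118 × 10⁻⁵ × r × N²
RCF_original = 1.118 × 10⁻⁵ × 7.3 × (36450)² = 1.118 × 10⁻⁵ × 7.3 × 1,328,602,500 ≈ 108,432.6 × g
108,432.6 = 1.118 × 10⁻⁵ × 3.4 × N²
N² = 108,432.6 / (3.8012 × 10⁻⁵) = 2,852,588,656
N ≈ √2,852,588,656 ≈ 53,409.6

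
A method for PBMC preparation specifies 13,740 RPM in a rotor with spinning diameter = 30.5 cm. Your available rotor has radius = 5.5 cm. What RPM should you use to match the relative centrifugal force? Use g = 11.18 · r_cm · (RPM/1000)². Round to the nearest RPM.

Original rotor: r = 30.5 / 2 = 15.25 cm
RCF_original = 11.18 × 15.25 × (13.74)² = 11.18 × 15.25 × 188.7876 ≈ 32,187.3 × g
32,187.3 = 11.18 × 5.5 × (N/1000)²
(N/1000)² = 32,187.3 / 61.49 = 523.4558
N = 1000 × √523.4558 ≈ 22,879.2

≈ 22879 RPM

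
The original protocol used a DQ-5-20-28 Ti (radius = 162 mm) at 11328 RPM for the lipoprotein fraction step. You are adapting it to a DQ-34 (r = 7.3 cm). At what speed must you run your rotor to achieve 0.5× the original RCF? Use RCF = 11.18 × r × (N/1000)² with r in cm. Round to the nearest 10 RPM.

≈ 11930 RPM

Original rotor: r = 162 mm = 16.2 cm
RCF_original = 11.18 × 16.2 × (11.328)² = 11.18 × 16.2 × 128.323584 ≈ 23,241.5 × g
Target RCF = 0.5 × 23,241.5 ≈ 11,620.8 × g
11,620.8 = 11.18 × 7.3 × (N/1000)²
(N/1000)² = 11,620.8 / 81.614 = 142.3873
N = 1000 × √142.3873 ≈ 11,932.6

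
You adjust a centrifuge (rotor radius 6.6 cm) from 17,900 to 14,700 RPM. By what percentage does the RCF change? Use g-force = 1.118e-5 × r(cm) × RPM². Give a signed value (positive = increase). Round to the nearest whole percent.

RCF ∝ N², so the ratio is (14700/17900)² = (0.821229)² = 0.6744.
Change = 0.6744 − 1 = -0.3256 → -32.6%.

-33%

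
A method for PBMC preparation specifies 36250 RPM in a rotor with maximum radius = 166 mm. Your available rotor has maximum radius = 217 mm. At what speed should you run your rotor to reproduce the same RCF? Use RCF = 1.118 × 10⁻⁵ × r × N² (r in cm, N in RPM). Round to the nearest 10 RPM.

≈ 31710 RPM

Original rotor: r = 166 mm = 16.6 cm
RCF = 1.118 × 10⁻⁵ × r × N²
RCF_original = 1.118 × 10⁻⁵ × 16.6 × (36250)² = 1.118 × 10⁻⁵ × 16.6 × 1,314,062,500 ≈ 243,874.2 × g
Your rotor: r = 217 mm = 21.7 cm
243,874.2 = 1.118 × 10⁻⁵ × 21.7 × N²
N² = 243,874.2 / (24.2606 × 10⁻⁵) = 1,005,227,406
N ≈ √1,005,227,406 ≈ 31,705.3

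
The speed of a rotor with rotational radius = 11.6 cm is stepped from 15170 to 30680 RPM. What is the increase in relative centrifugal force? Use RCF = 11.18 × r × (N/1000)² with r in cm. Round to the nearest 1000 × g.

92000 x g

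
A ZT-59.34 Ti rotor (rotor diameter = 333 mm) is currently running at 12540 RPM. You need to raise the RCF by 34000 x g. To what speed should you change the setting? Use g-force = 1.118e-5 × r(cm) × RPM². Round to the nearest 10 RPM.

r = 333 mm / 2 = 166.5 mm = 16.65 cm
Current RCF = 1.118 × 10⁻⁵ × 16.65 × (12540)² = 1.118 × 10⁻⁵ × 16.65 × 157,251,600 ≈ 29,271.9 × g
Target RCF = 29,271.9 + 34,000 = 63,271.9 × g
N² = 63,271.9 / (18.6147 × 10⁻⁵) = 339,902,872
N ≈ √339,902,872 ≈ 18,436.5

≈ 18440 RPM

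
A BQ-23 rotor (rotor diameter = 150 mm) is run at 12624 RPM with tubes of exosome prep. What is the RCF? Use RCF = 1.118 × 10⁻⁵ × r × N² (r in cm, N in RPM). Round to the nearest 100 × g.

≈ 13400 g

r = 150 mm / 2 = 75 mm = 7.5 cm
RCF = 1.118 × 10⁻⁵ × 7.5 × (12624)² = 1.118 × 10⁻⁵ × 7.5 × 159,365,376 ≈ 13,362.8 × g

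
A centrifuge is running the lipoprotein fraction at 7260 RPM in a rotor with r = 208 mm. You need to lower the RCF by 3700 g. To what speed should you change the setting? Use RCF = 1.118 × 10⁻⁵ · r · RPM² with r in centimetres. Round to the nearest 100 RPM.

r = 208 mm = 20.8 cm
Current RCF = 1.118 × 10⁻⁵ × 20.8 × (7260)² = 1.118 × 10⁻⁵ × 20.8 × 52,707,600 ≈ 12,256.8 × g
Target RCF = 12,256.8 − 3,700 = 8,556.8 × g
N² = 8,556.8 / (23.2544 × 10⁻⁵) = 36,796,477
N ≈ √36,796,477 ≈ 6,066.0

≈ 6100 RPM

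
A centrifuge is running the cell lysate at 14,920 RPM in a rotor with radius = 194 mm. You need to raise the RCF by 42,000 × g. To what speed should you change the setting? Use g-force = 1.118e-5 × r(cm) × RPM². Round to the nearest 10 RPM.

r = 194 mm = 19.4 cm
Current RCF = 1.118 × 10⁻⁵ × 19.4 × (14920)² = 1.118 × 10⁻⁵ × 19.4 × 222,606,400 ≈ 48,281.5 × g
Target RCF = 48,281.5 + 42,000 = 90,281.5 × g
N² = 90,281.5 / (21.6892 × 10⁻⁵) = 416,250,945
N ≈ √416,250,945 ≈ 20,402.2

N₂ ≈ 20400 RPM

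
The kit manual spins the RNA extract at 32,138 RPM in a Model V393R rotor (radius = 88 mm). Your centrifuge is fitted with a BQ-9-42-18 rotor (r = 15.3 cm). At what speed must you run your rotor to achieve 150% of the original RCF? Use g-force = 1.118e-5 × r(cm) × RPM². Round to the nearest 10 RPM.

≈ 29850 RPM

Original rotor: r = 88 mm = 8.8 cm
RCF = 1.118 × 10⁻⁵ × r × N²
RCF_original = 1.118 × 10⁻⁵ × 8.8 × (32138)² = 1.118 × 10⁻⁵ × 8.8 × 1,032,851,044 ≈ 101,616 × g
Target RCF = 1.5 × 101,616 ≈ 152,424 × g
152,424 = 1.118 × 10⁻⁵ × 15.3 × N²
N² = 152,424 / (17.1054 × 10⁻⁵) = 891,087,025
N ≈ √891,087,025 ≈ 29,851.1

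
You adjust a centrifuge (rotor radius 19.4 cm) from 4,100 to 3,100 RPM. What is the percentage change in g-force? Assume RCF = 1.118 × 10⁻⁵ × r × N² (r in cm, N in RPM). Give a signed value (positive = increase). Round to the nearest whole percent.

-43%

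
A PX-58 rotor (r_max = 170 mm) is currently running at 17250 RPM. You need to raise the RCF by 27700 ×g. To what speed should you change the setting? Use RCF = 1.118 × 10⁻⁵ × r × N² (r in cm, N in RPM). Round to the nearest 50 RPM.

r = 170 mm = 17.0 cm
Current RCF = 1.118 × 10⁻⁵ × 17 × (17250)² = 1.118 × 10⁻⁵ × 17 × 297,562,500 ≈ 56,554.7 × g
Target RCF = 56,554.7 + 27,700 = 84,254.7 × g
N² = 84,254.7 / (19.006 × 10⁻⁵) = 443,305,798
N ≈ √443,305,798 ≈ 21,054.8

21050 RPM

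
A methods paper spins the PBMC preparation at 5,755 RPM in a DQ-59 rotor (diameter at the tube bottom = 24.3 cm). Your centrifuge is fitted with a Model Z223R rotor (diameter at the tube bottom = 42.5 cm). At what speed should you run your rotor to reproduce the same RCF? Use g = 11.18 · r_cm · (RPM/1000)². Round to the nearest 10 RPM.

Original rotor: r = 24.3 / 2 = 12.15 cm
RCF = 11.18 × r × (N/1000)²
RCF_original = 11.18 × 12.15 × (5.755)² = 11.18 × 12.15 × 33.120025 ≈ 4,498.9 × g
Your rotor: r = 42.5 / 2 = 21.25 cm
4,498.9 = 11.18 × 21.25 × (N/1000)²
(N/1000)² = 4,498.9 / 237.575 = 18.93676
N = 1000 × √18.93676 ≈ 4,351.6

≈ 4350 RPM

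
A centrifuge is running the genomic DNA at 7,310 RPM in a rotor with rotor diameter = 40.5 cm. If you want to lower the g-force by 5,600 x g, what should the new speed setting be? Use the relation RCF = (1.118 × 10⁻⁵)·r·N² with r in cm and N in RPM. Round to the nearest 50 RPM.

r = 40.5 / 2 = 20.25 cm
Current RCF = 1.118 × 10⁻⁵ × 20.25 × (7310)² = 1.118 × 10⁻⁵ × 20.25 × 53,436,100 ≈ 12,097.7 × g
Target RCF = 12,097.7 − 5,600 = 6,497.7 × g
N² = 6,497.7 / (22.6395 × 10⁻⁵) = 28,700,722
N ≈ √28,700,722 ≈ 5,357.3

N₂ ≈ 5350 RPM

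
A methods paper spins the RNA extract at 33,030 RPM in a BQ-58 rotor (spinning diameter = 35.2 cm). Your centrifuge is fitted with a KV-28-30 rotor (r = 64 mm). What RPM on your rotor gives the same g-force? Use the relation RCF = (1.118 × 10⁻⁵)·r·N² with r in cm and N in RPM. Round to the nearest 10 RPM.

54770 RPM

Original rotor: r = 35.2 / 2 = 17.6 cm
RCF = 1.118 × 10⁻⁵ × r × N²
RCF_original = 1.118 × 10⁻⁵ × 17.6 × (33030)² = 1.118 × 10⁻⁵ × 17.6 × 1,090,980,900 ≈ 214,670.1 × g
Your rotor: r = 64 mm = 6.4 cm
214,670.1 = 1.118 × 10⁻⁵ × 6.4 × N²
N² = 214,670.1 / (7.1552 × 10⁻⁵) = 3,000,197,059
N ≈ √3,000,197,059 ≈ 54,774.1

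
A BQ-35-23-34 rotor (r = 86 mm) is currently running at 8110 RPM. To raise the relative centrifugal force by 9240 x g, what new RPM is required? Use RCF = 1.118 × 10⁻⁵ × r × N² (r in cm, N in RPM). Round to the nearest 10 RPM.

12720 RPM

r = 86 mm = 8.6 cm
Current RCF = 1.118 × 10⁻⁵ × 8.6 × (8110)² = 1.118 × 10⁻⁵ × 8.6 × 65,772,100 ≈ 6,323.9 × g
Target RCF = 6,323.9 + 9,240 = 15,563.9 × g
N² = 15,563.9 / (9.6148 × 10⁻⁵) = 161,874,402
N ≈ √161,874,402 ≈ 12,723.0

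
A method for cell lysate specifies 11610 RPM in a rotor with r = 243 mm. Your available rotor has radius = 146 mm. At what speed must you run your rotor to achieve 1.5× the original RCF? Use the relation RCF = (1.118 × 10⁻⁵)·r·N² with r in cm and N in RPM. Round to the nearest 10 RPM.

18340 RPM

Original rotor: r = 243 mm = 24.3 cm
RCF_original = 1.118 × 10⁻⁵ × 24.3 × (11610)² = 1.118 × 10⁻⁵ × 24.3 × 134,792,100 ≈ 36,619.5 × g
Target RCF = 1.5 × 36,619.5 ≈ 54,929.2 × g
Your rotor: r = 146 mm = 14.6 cm
54,929.2 = 1.118 × 10⁻⁵ × 14.6 × N²
N² = 54,929.2 / (16.3228 × 10⁻⁵) = 336,518,244
N ≈ √336,518,244 ≈ 18,344.4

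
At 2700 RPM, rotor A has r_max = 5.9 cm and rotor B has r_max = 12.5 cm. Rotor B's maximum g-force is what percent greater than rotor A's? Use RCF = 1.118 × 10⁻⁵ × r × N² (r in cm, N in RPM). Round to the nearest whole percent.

At equal RPM, RCF scales linearly with r: ratio = 12.5 / 5.9 = 2.1186.
So rotor B delivers 111.9% more g-force.

112%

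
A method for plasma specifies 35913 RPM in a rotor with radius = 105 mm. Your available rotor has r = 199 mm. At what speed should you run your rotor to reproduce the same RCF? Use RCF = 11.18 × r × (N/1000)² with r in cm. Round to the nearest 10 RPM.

≈ 26090 RPM

Original rotor: r = 105 mm = 10.5 cm
RCF = 11.18 × r × (N/1000)²
RCF_original = 11.18 × 10.5 × (35.913)² = 11.18 × 10.5 × 1,289.743569 ≈ 151,403 × g
Your rotor: r = 199 mm = 19.9 cm
151,403 = 11.18 × 19.9 × (N/1000)²
(N/1000)² = 151,403 / 222.482 = 680.518
N = 1000 × √680.518 ≈ 26,086.7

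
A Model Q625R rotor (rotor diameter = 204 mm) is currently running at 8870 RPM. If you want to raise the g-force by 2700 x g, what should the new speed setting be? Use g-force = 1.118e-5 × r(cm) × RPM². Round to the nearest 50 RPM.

≈ 10100 RPM

r = 204 mm / 2 = 102 mm = 10.2 cm
Current RCF = 1.118 × 10⁻⁵ × 10.2 × (8870)² = 1.118 × 10⁻⁵ × 10.2 × 78,676,900 ≈ 8,972 × g
Target RCF = 8,972 + 2,700 = 11,672 × g
N² = 11,672 / (11.4036 × 10⁻⁵) = 102,353,643
N ≈ √102,353,643 ≈ 10,117.0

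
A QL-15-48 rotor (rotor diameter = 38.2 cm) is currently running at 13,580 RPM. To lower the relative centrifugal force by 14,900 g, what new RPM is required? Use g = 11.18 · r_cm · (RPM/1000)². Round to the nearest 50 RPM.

N₂ ≈ 10700 RPM

r = 38.2 / 2 = 19.1 cm
Current RCF = 11.18 × 19.1 × (13.58)² = 11.18 × 19.1 × 184.4164 ≈ 39,379.9 × g
Target RCF = 39,379.9 − 14,900 = 24,479.9 × g
(N/1000)² = 24,479.9 / 213.538 = 114.6395
N = 1000 × √114.6395 ≈ 10,707.0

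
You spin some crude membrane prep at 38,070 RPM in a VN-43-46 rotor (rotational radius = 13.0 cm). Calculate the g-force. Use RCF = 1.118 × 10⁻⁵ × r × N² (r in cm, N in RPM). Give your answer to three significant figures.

RCF = 1.118 × 10⁻⁵ × 13 × (38070)² = 1.118 × 10⁻⁵ × 13 × 1,449,324,900 ≈ 210,644.9 × g

≈ 211000 × g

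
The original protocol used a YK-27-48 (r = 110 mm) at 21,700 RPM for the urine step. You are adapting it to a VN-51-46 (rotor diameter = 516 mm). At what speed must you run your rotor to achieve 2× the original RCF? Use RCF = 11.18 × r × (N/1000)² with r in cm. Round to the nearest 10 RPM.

≈ 20040 RPM

Original rotor: r = 110 mm = 11.0 cm
RCF_original = 11.18 × 11 × (21.7)² = 11.18 × 11 × 470.89 ≈ 57,910.1 × g
Target RCF = 2 × 57,910.1 ≈ 115,820.2 × g
Your rotor: r = 516 mm / 2 = 258 mm = 25.8 cm
115,820.2 = 11.18 × 25.8 × (N/1000)²
(N/1000)² = 115,820.2 / 288.444 = 401.5344
N = 1000 × √401.5344 ≈ 20,038.3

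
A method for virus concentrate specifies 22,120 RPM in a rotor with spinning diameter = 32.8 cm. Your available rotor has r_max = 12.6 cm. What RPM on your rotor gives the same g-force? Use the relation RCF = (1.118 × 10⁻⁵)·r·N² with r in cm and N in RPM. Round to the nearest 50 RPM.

Original rotor: r = 32.8 / 2 = 16.4 cm
RCF = 1.118 × 10⁻⁵ × r × N²
RCF_original = 1.118 × 10⁻⁵ × 16.4 × (22120)² = 1.118 × 10⁻⁵ × 16.4 × 489,294,400 ≈ 89,713.1 × g
89,713.1 = 1.118 × 10⁻⁵ × 12.6 × N²
N² = 89,713.1 / (14.0868 × 10⁻⁵) = 636,859,329
N ≈ √636,859,329 ≈ 25,236.1

25250 RPM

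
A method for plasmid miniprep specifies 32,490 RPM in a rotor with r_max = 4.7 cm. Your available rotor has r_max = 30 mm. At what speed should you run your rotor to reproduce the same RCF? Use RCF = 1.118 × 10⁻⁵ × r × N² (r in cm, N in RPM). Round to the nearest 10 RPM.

40670 RPM

RCF = 1.118 × 10⁻⁵ × r × N²
RCF_original = 1.118 × 10⁻⁵ × 4.7 × (32490)² = 1.118 × 10⁻⁵ × 4.7 × 1,055,600,100 ≈ 55,467.6 × g
Your rotor: r = 30 mm = 3.0 cm
55,467.6 = 1.118 × 10⁻⁵ × 3 × N²
N² = 55,467.6 / (3.354 × 10⁻⁵) = 1,653,774,597
N ≈ √1,653,774,597 ≈ 40,666.6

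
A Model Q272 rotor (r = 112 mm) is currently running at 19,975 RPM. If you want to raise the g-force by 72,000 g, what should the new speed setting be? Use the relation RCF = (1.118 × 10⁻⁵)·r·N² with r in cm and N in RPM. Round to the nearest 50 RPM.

r = 112 mm = 11.2 cm
Current RCF = 1.118 × 10⁻⁵ × 11.2 × (19975)² = 1.118 × 10⁻⁵ × 11.2 × 399,000,625 ≈ 49,961.3 × g
Target RCF = 49,961.3 + 72,000 = 121,961.3 × g
N² = 121,961.3 / (12.5216 × 10⁻⁵) = 974,007,315
N ≈ √974,007,315 ≈ 31,209.1

N₂ ≈ 31200 RPM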